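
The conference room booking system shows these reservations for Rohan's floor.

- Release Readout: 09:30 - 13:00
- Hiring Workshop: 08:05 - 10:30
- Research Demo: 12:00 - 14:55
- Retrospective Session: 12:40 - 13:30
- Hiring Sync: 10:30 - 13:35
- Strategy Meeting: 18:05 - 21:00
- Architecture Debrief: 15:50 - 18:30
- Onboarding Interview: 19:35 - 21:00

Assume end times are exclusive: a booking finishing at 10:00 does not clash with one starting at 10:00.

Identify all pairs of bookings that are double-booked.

Architecture Debrief & Strategy Meeting, Hiring Sync & Release Readout, Hiring Sync & Research Demo, Hiring Sync & Retrospective Session, Hiring Workshop & Release Readout, Onboarding Interview & Strategy Meeting, Release Readout & Research Demo, Release Readout & Retrospective Session, Research Demo & Retrospective Session

Sorted by start: Hiring Workshop, Release Readout, Hiring Sync, Research Demo, Retrospective Session, Architecture Debrief, Strategy Meeting, Onboarding Interview.
Release Readout starts before Hiring Workshop ends → Hiring Workshop and Release Readout overlap.
Hiring Sync starts exactly when Hiring Workshop ends (back-to-back, no overlap); Hiring Workshop is clear from here.
Hiring Sync starts before Release Readout ends → Release Readout and Hiring Sync overlap.
Research Demo starts before Release Readout ends → Release Readout and Research Demo overlap.
Retrospective Session starts before Release Readout ends → Release Readout and Retrospective Session overlap.
Architecture Debrief starts after Release Readout ends; Release Readout is clear from here.
Research Demo starts before Hiring Sync ends → Hiring Sync and Research Demo overlap.
Retrospective Session starts before Hiring Sync ends → Hiring Sync and Retrospective Session overlap.
Architecture Debrief starts after Hiring Sync ends; Hiring Sync is clear from here.
Retrospective Session starts before Research Demo ends → Research Demo and Retrospective Session overlap.
Architecture Debrief starts after Research Demo ends; Research Demo is clear from here.
Architecture Debrief starts after Retrospective Session ends; Retrospective Session is clear from here.
Strategy Meeting starts before Architecture Debrief ends → Architecture Debrief and Strategy Meeting overlap.
Onboarding Interview starts after Architecture Debrief ends.
Onboarding Interview starts before Strategy Meeting ends → Strategy Meeting and Onboarding Interview overlap.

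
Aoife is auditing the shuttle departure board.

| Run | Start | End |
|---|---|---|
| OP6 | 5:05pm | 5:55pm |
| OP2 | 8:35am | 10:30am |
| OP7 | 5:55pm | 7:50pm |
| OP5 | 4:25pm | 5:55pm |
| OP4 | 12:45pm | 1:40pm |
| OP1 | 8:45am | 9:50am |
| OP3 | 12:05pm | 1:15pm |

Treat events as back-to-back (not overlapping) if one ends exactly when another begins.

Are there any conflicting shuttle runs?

Yes

Sorted by start: OP2, OP1, OP3, OP4, OP5, OP6, OP7.
OP1 starts before OP2 ends → OP2 and OP1 overlap.
That's a conflict, so the schedule is not conflict-free.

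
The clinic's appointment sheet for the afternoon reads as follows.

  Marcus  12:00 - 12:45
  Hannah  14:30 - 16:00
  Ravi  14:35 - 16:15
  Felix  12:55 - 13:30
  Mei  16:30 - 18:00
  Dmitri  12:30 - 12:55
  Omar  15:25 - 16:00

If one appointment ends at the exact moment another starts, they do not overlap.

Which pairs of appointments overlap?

Dmitri & Marcus, Hannah & Omar, Hannah & Ravi, Omar & Ravi

Sorted by start: Marcus, Dmitri, Felix, Hannah, Ravi, Omar, Mei.
Dmitri starts before Marcus ends → Marcus and Dmitri overlap.
Felix starts after Marcus ends, so Marcus has no further overlaps.
Felix starts exactly when Dmitri ends (back-to-back, no overlap), so Dmitri has no further overlaps.
Hannah starts after Felix ends, so Felix has no further overlaps.
Ravi starts before Hannah ends → Hannah and Ravi overlap.
Omar starts before Hannah ends → Hannah and Omar overlap.
Mei starts after Hannah ends.
Omar starts before Ravi ends → Ravi and Omar overlap.
Mei starts after Ravi ends.
Mei starts after Omar ends.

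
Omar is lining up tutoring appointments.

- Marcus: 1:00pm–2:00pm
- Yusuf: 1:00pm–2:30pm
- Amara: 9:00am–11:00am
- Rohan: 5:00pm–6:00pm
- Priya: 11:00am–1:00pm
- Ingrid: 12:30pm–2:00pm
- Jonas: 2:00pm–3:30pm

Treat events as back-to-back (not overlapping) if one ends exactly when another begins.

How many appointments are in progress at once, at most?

3

Sort all start/end points and keep a running count:
9:00am start Amara → 1
11:00am end Amara → 0
11:00am start Priya → 1
12:30pm start Ingrid → 2
1:00pm end Priya → 1
1:00pm start Marcus → 2
1:00pm start Yusuf → 3
2:00pm end Ingrid → 2
2:00pm end Marcus → 1
2:00pm start Jonas → 2
2:30pm end Yusuf → 1
3:30pm end Jonas → 0
5:00pm start Rohan → 1
6:00pm end Rohan → 0
Peak is 3, at 1:00pm (Ingrid, Marcus, Yusuf).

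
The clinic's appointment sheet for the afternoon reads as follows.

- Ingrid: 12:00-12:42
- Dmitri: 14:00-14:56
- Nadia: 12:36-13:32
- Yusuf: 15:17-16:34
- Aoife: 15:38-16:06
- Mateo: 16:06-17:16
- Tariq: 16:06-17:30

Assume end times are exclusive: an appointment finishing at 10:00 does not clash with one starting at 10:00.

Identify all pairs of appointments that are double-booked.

Aoife & Yusuf, Ingrid & Nadia, Mateo & Tariq, Mateo & Yusuf, Tariq & Yusuf

Check each pair: they overlap iff neither finishes before the other starts.
Sorted by start: Ingrid, Nadia, Dmitri, Yusuf, Aoife, Mateo, Tariq.
Nadia starts before Ingrid ends → Ingrid and Nadia overlap.
Dmitri starts after Ingrid ends, so Ingrid has no further overlaps.
Dmitri starts after Nadia ends, so Nadia has no further overlaps.
Yusuf starts after Dmitri ends, so Dmitri has no further overlaps.
Aoife starts before Yusuf ends → Yusuf and Aoife overlap.
Mateo starts before Yusuf ends → Yusuf and Mateo overlap.
Tariq starts before Yusuf ends → Yusuf and Tariq overlap.
Mateo starts exactly when Aoife ends (back-to-back, no overlap), so Aoife has no further overlaps.
Tariq starts before Mateo ends → Mateo and Tariq overlap.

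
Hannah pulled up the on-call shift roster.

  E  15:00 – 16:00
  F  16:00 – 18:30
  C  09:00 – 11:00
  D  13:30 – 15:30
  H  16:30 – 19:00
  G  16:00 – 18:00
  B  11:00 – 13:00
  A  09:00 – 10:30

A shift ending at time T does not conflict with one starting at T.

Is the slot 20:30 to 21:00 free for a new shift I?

A: ends 10:30 at or before I starts 20:30 → clear.
C: ends 11:00 at or before I starts 20:30 → clear.
B: ends 13:00 at or before I starts 20:30 → clear.
D: ends 15:30 at or before I starts 20:30 → clear.
E: ends 16:00 at or before I starts 20:30 → clear.
F: ends 18:30 at or before I starts 20:30 → clear.
G: ends 18:00 at or before I starts 20:30 → clear.
H: ends 19:00 at or before I starts 20:30 → clear.

Yes — the slot is free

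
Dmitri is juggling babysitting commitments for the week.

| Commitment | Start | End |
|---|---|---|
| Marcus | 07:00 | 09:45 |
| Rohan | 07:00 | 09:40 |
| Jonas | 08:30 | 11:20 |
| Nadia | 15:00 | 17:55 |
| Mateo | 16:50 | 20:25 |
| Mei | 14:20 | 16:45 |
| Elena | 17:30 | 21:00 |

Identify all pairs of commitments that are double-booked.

Elena & Mateo, Elena & Nadia, Jonas & Marcus, Jonas & Rohan, Marcus & Rohan, Mateo & Nadia, Mei & Nadia

Sorted by start: Marcus, Rohan, Jonas, Mei, Nadia, Mateo, Elena.
Rohan starts before Marcus ends → Marcus and Rohan overlap.
Jonas starts before Marcus ends → Marcus and Jonas overlap.
Mei starts after Marcus ends — done with Marcus.
Jonas starts before Rohan ends → Rohan and Jonas overlap.
Mei starts after Rohan ends — done with Rohan.
Mei starts after Jonas ends — done with Jonas.
Nadia starts before Mei ends → Mei and Nadia overlap.
Mateo starts after Mei ends — done with Mei.
Mateo starts before Nadia ends → Nadia and Mateo overlap.
Elena starts before Nadia ends → Nadia and Elena overlap.
Elena starts before Mateo ends → Mateo and Elena overlap.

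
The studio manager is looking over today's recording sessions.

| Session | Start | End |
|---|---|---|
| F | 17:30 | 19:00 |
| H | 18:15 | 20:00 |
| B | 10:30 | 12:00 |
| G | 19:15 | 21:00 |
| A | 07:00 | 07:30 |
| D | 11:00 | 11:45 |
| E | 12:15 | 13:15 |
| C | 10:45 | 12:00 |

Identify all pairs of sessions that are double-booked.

Sorted by start: A, B, C, D, E, F, H, G.
B starts after A ends; A is clear from here.
C starts before B ends → B and C overlap.
D starts before B ends → B and D overlap.
E starts after B ends; B is clear from here.
D starts before C ends → C and D overlap.
E starts after C ends; C is clear from here.
E starts after D ends; D is clear from here.
F starts after E ends; E is clear from here.
H starts before F ends → F and H overlap.
G starts after F ends.
G starts before H ends → H and G overlap.

B & C, B & D, C & D, F & H, G & H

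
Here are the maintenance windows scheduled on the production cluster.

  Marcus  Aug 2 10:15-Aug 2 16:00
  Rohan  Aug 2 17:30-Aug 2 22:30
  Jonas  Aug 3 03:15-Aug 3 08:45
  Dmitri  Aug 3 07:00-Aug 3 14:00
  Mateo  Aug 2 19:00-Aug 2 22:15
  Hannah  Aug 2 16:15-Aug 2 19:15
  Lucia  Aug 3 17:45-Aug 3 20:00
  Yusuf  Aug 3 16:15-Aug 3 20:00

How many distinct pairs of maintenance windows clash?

5

Sorted by start: Marcus, Hannah, Rohan, Mateo, Jonas, Dmitri, Yusuf, Lucia.
Hannah starts after Marcus ends, so Marcus has no further overlaps.
Rohan starts before Hannah ends → Hannah and Rohan overlap.
Mateo starts before Hannah ends → Hannah and Mateo overlap.
Jonas starts after Hannah ends, so Hannah has no further overlaps.
Mateo starts before Rohan ends → Rohan and Mateo overlap.
Jonas starts after Rohan ends, so Rohan has no further overlaps.
Jonas starts after Mateo ends, so Mateo has no further overlaps.
Dmitri starts before Jonas ends → Jonas and Dmitri overlap.
Yusuf starts after Jonas ends, so Jonas has no further overlaps.
Yusuf starts after Dmitri ends, so Dmitri has no further overlaps.
Lucia starts before Yusuf ends → Yusuf and Lucia overlap.
Overlapping pairs: Dmitri & Jonas, Hannah & Mateo, Hannah & Rohan, Lucia & Yusuf, Mateo & Rohan — 5 in total.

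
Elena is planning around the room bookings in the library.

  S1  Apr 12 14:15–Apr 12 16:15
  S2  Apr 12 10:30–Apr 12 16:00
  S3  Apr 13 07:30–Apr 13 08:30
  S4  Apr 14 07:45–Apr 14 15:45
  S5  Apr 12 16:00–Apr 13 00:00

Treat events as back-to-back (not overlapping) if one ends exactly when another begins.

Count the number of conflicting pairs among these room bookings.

2

Sorted by start: S2, S1, S5, S3, S4.
S1 starts before S2 ends → S2 and S1 overlap.
S5 starts exactly when S2 ends (back-to-back, no overlap), so S2 has no further overlaps.
S5 starts before S1 ends → S1 and S5 overlap.
S3 starts after S1 ends, so S1 has no further overlaps.
S3 starts after S5 ends, so S5 has no further overlaps.
S4 starts after S3 ends.
Overlapping pairs: S1 & S2, S1 & S5 — 2 in total.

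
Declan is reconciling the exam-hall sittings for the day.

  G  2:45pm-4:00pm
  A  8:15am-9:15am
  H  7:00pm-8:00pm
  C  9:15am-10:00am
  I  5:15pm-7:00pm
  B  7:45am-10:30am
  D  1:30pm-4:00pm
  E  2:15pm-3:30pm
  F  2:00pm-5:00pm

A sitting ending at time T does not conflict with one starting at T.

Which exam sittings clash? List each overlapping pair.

Sorted by start: B, A, C, D, F, E, G, I, H.
A starts before B ends → B and A overlap.
C starts before B ends → B and C overlap.
D starts after B ends; B is clear from here.
C starts exactly when A ends (back-to-back, no overlap); A is clear from here.
D starts after C ends; C is clear from here.
F starts before D ends → D and F overlap.
E starts before D ends → D and E overlap.
G starts before D ends → D and G overlap.
I starts after D ends; D is clear from here.
E starts before F ends → F and E overlap.
G starts before F ends → F and G overlap.
I starts after F ends; F is clear from here.
G starts before E ends → E and G overlap.
I starts after E ends; E is clear from here.
I starts after G ends; G is clear from here.
H starts exactly when I ends (back-to-back, no overlap).

A & B, B & C, D & E, D & F, D & G, E & F, E & G, F & G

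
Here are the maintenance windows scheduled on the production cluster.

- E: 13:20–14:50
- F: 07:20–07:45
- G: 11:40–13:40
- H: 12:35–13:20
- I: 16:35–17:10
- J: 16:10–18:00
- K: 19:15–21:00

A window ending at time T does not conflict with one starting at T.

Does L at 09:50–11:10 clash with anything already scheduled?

No — it doesn't clash with anything

F: ends 07:45 at or before L starts 09:50 → clear.
G: starts 11:40 at or after L ends 11:10 → clear.
H: starts 12:35 at or after L ends 11:10 → clear.
E: starts 13:20 at or after L ends 11:10 → clear.
J: starts 16:10 at or after L ends 11:10 → clear.
I: starts 16:35 at or after L ends 11:10 → clear.
K: starts 19:15 at or after L ends 11:10 → clear.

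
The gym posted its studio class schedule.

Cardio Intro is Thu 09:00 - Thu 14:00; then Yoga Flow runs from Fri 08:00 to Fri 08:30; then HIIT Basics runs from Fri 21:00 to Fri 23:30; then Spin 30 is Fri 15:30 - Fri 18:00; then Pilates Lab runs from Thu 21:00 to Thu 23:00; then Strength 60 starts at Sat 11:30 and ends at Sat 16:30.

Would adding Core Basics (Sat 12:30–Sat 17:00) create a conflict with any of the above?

Yes — it overlaps Strength 60

Cardio Intro: ends Thu 14:00 at or before Core Basics starts Sat 12:30 → clear.
Pilates Lab: ends Thu 23:00 at or before Core Basics starts Sat 12:30 → clear.
Yoga Flow: ends Fri 08:30 at or before Core Basics starts Sat 12:30 → clear.
Spin 30: ends Fri 18:00 at or before Core Basics starts Sat 12:30 → clear.
HIIT Basics: ends Fri 23:30 at or before Core Basics starts Sat 12:30 → clear.
Strength 60: starts Sat 11:30 before Core Basics ends Sat 17:00, and ends Sat 16:30 after Core Basics starts Sat 12:30 → overlap.
Core Basics overlaps Strength 60.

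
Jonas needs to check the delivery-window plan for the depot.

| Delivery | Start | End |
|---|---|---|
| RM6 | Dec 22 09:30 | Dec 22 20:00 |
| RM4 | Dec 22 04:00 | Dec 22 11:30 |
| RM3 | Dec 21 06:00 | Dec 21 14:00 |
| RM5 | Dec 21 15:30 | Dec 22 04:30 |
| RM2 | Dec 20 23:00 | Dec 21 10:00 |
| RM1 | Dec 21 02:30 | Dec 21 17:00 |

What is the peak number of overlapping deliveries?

Sweep the timeline, counting +1 at each start and −1 at each end (ends before starts at a tie):
Dec 20 23:00 start RM2 → 1
Dec 21 02:30 start RM1 → 2
Dec 21 06:00 start RM3 → 3
Dec 21 10:00 end RM2 → 2
Dec 21 14:00 end RM3 → 1
Dec 21 15:30 start RM5 → 2
Dec 21 17:00 end RM1 → 1
Dec 22 04:00 start RM4 → 2
Dec 22 04:30 end RM5 → 1
Dec 22 09:30 start RM6 → 2
Dec 22 11:30 end RM4 → 1
Dec 22 20:00 end RM6 → 0
Peak is 3, at Dec 21 06:00 (RM1, RM2, RM3).

3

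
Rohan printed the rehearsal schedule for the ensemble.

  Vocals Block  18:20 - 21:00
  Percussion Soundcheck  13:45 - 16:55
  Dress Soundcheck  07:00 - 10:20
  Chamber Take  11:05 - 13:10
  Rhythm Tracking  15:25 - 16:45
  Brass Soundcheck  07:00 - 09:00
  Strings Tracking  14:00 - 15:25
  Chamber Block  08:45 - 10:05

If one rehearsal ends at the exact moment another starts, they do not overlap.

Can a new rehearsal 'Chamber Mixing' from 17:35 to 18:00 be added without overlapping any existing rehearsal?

Dress Soundcheck: ends 10:20 at or before Chamber Mixing starts 17:35 → clear.
Brass Soundcheck: ends 09:00 at or before Chamber Mixing starts 17:35 → clear.
Chamber Block: ends 10:05 at or before Chamber Mixing starts 17:35 → clear.
Chamber Take: ends 13:10 at or before Chamber Mixing starts 17:35 → clear.
Percussion Soundcheck: ends 16:55 at or before Chamber Mixing starts 17:35 → clear.
Strings Tracking: ends 15:25 at or before Chamber Mixing starts 17:35 → clear.
Rhythm Tracking: ends 16:45 at or before Chamber Mixing starts 17:35 → clear.
Vocals Block: starts 18:20 at or after Chamber Mixing ends 18:00 → clear.

Yes — the slot is free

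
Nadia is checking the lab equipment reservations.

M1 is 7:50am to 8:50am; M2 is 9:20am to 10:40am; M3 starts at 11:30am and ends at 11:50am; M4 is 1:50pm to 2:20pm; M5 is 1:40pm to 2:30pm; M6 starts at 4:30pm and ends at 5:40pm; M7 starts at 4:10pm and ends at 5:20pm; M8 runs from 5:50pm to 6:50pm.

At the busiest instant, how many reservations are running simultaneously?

2

Sweep the timeline, counting +1 at each start and −1 at each end (ends before starts at a tie):
7:50am start M1 → 1
8:50am end M1 → 0
9:20am start M2 → 1
10:40am end M2 → 0
11:30am start M3 → 1
11:50am end M3 → 0
1:40pm start M5 → 1
1:50pm start M4 → 2
2:20pm end M4 → 1
2:30pm end M5 → 0
4:10pm start M7 → 1
4:30pm start M6 → 2
5:20pm end M7 → 1
5:40pm end M6 → 0
5:50pm start M8 → 1
6:50pm end M8 → 0
Peak is 2, at 1:50pm (M4, M5).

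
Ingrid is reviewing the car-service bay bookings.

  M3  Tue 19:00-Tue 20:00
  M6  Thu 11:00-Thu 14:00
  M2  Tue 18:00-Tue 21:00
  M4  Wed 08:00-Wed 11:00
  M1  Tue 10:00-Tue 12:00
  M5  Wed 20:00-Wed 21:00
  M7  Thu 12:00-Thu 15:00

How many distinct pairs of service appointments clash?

2

Sorted by start: M1, M2, M3, M4, M5, M6, M7.
M2 starts after M1 ends; M1 is clear from here.
M3 starts before M2 ends → M2 and M3 overlap.
M4 starts after M2 ends; M2 is clear from here.
M4 starts after M3 ends; M3 is clear from here.
M5 starts after M4 ends; M4 is clear from here.
M6 starts after M5 ends; M5 is clear from here.
M7 starts before M6 ends → M6 and M7 overlap.
Overlapping pairs: M2 & M3, M6 & M7 — 2 in total.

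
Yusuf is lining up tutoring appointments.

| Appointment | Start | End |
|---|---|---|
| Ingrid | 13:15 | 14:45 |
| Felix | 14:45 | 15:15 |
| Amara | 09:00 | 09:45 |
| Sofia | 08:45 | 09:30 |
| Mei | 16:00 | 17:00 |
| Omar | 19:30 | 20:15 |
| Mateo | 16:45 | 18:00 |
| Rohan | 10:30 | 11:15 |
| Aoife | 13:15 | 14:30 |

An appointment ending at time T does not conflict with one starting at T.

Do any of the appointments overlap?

Sorted by start: Sofia, Amara, Rohan, Aoife, Ingrid, Felix, Mei, Mateo, Omar.
Amara starts before Sofia ends → Sofia and Amara overlap.
That's a conflict, so the schedule is not conflict-free.

Yes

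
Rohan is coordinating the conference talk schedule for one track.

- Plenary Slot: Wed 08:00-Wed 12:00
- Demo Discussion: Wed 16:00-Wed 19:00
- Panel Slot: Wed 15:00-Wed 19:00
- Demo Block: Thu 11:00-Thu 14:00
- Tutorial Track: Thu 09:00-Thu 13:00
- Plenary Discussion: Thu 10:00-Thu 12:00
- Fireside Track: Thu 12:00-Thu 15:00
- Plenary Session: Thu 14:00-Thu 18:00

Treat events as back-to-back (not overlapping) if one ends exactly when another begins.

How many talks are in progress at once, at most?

Sort all start/end points and keep a running count:
Wed 08:00 start Plenary Slot → 1
Wed 12:00 end Plenary Slot → 0
Wed 15:00 start Panel Slot → 1
Wed 16:00 start Demo Discussion → 2
Wed 19:00 end Demo Discussion → 1
Wed 19:00 end Panel Slot → 0
Thu 09:00 start Tutorial Track → 1
Thu 10:00 start Plenary Discussion → 2
Thu 11:00 start Demo Block → 3
Thu 12:00 end Plenary Discussion → 2
Thu 12:00 start Fireside Track → 3
Thu 13:00 end Tutorial Track → 2
Thu 14:00 end Demo Block → 1
Thu 14:00 start Plenary Session → 2
Thu 15:00 end Fireside Track → 1
Thu 18:00 end Plenary Session → 0
Peak is 3, at Thu 11:00 (Demo Block, Plenary Discussion, Tutorial Track).

3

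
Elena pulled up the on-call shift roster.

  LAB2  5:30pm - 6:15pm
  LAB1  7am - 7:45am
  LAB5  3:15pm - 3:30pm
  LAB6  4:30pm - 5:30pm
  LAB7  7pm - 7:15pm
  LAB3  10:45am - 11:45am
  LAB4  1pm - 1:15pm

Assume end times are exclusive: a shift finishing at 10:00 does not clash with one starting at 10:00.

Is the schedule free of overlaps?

Check each pair: they overlap iff neither finishes before the other starts.
Sorted by start: LAB1, LAB3, LAB4, LAB5, LAB6, LAB2, LAB7.
LAB3 starts after LAB1 ends; LAB1 is clear from here.
LAB4 starts after LAB3 ends; LAB3 is clear from here.
LAB5 starts after LAB4 ends; LAB4 is clear from here.
LAB6 starts after LAB5 ends; LAB5 is clear from here.
LAB2 starts exactly when LAB6 ends (back-to-back, no overlap); LAB6 is clear from here.
LAB7 starts after LAB2 ends.
Every pair is clear; the schedule has no overlaps.

Yes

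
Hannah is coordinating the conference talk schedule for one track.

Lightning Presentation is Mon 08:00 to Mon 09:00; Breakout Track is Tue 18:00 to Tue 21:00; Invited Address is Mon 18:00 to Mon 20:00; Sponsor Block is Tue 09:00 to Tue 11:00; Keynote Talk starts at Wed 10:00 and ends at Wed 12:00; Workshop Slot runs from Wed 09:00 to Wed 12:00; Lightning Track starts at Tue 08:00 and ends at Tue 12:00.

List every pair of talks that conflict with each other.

Sorted by start: Lightning Presentation, Invited Address, Lightning Track, Sponsor Block, Breakout Track, Workshop Slot, Keynote Talk.
Invited Address starts after Lightning Presentation ends — done with Lightning Presentation.
Lightning Track starts after Invited Address ends — done with Invited Address.
Sponsor Block starts before Lightning Track ends → Lightning Track and Sponsor Block overlap.
Breakout Track starts after Lightning Track ends — done with Lightning Track.
Breakout Track starts after Sponsor Block ends — done with Sponsor Block.
Workshop Slot starts after Breakout Track ends — done with Breakout Track.
Keynote Talk starts before Workshop Slot ends → Workshop Slot and Keynote Talk overlap.

Keynote Talk & Workshop Slot, Lightning Track & Sponsor Block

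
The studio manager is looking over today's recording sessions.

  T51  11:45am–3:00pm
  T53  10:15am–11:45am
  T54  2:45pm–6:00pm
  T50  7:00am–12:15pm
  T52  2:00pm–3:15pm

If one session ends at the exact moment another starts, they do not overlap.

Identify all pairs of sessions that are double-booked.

T50 & T51, T50 & T53, T51 & T52, T51 & T54, T52 & T54

Sorted by start: T50, T53, T51, T52, T54.
T53 starts before T50 ends → T50 and T53 overlap.
T51 starts before T50 ends → T50 and T51 overlap.
T52 starts after T50 ends, so nothing later overlaps T50 either.
T51 starts exactly when T53 ends (back-to-back, no overlap), so nothing later overlaps T53 either.
T52 starts before T51 ends → T51 and T52 overlap.
T54 starts before T51 ends → T51 and T54 overlap.
T54 starts before T52 ends → T52 and T54 overlap.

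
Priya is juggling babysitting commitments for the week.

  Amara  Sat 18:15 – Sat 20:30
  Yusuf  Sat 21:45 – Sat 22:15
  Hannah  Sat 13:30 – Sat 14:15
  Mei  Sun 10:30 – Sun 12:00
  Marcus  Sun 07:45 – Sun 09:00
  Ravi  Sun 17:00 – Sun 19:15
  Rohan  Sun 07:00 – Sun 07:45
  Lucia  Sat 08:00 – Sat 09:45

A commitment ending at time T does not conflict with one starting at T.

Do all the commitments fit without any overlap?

Sorted by start: Lucia, Hannah, Amara, Yusuf, Rohan, Marcus, Mei, Ravi.
Hannah starts after Lucia ends, so nothing later overlaps Lucia either.
Amara starts after Hannah ends, so nothing later overlaps Hannah either.
Yusuf starts after Amara ends, so nothing later overlaps Amara either.
Rohan starts after Yusuf ends, so nothing later overlaps Yusuf either.
Marcus starts exactly when Rohan ends (back-to-back, no overlap), so nothing later overlaps Rohan either.
Mei starts after Marcus ends, so nothing later overlaps Marcus either.
Ravi starts after Mei ends.
Every pair is clear; the schedule has no overlaps.

Yes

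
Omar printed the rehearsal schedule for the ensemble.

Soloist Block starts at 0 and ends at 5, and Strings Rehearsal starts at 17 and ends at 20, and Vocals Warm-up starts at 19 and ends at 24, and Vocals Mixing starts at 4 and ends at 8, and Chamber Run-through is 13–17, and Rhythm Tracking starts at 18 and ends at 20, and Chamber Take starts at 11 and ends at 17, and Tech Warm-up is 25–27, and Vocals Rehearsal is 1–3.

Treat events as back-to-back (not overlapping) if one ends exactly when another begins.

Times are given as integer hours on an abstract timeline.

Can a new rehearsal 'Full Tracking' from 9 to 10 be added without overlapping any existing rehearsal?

Yes — the slot is free

Soloist Block: ends 5 at or before Full Tracking starts 9 → clear.
Vocals Rehearsal: ends 3 at or before Full Tracking starts 9 → clear.
Vocals Mixing: ends 8 at or before Full Tracking starts 9 → clear.
Chamber Take: starts 11 at or after Full Tracking ends 10 → clear.
Chamber Run-through: starts 13 at or after Full Tracking ends 10 → clear.
Strings Rehearsal: starts 17 at or after Full Tracking ends 10 → clear.
Rhythm Tracking: starts 18 at or after Full Tracking ends 10 → clear.
Vocals Warm-up: starts 19 at or after Full Tracking ends 10 → clear.
Tech Warm-up: starts 25 at or after Full Tracking ends 10 → clear.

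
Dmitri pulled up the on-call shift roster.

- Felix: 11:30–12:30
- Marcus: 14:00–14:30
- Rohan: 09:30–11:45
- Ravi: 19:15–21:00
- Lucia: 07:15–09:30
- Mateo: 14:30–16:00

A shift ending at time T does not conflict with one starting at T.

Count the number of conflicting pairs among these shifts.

Two intervals overlap when each starts before the other ends.
Sorted by start: Lucia, Rohan, Felix, Marcus, Mateo, Ravi.
Rohan starts exactly when Lucia ends (back-to-back, no overlap); Lucia is clear from here.
Felix starts before Rohan ends → Rohan and Felix overlap.
Marcus starts after Rohan ends; Rohan is clear from here.
Marcus starts after Felix ends; Felix is clear from here.
Mateo starts exactly when Marcus ends (back-to-back, no overlap); Marcus is clear from here.
Ravi starts after Mateo ends.
Overlapping pairs: Felix & Rohan — 1 in total.

1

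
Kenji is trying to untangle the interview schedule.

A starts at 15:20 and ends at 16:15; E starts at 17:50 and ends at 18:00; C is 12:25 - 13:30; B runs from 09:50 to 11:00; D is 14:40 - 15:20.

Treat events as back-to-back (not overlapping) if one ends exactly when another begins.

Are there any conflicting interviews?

No

Sorted by start: B, C, D, A, E.
C starts after B ends, so B has no further overlaps.
D starts after C ends, so C has no further overlaps.
A starts exactly when D ends (back-to-back, no overlap), so D has no further overlaps.
E starts after A ends.
Every pair is clear; the schedule has no overlaps.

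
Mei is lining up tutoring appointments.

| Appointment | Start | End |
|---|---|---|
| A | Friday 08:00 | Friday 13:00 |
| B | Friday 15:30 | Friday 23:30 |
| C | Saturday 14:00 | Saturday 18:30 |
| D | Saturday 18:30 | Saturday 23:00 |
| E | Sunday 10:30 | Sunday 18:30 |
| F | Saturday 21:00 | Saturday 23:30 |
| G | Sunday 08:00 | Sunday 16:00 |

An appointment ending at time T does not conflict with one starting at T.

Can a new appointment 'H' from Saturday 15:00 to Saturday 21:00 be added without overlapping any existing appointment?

A: ends Friday 13:00 at or before H starts Saturday 15:00 → clear.
B: ends Friday 23:30 at or before H starts Saturday 15:00 → clear.
C: starts Saturday 14:00 before H ends Saturday 21:00, and ends Saturday 18:30 after H starts Saturday 15:00 → overlap.
D: starts Saturday 18:30 before H ends Saturday 21:00, and ends Saturday 23:00 after H starts Saturday 15:00 → overlap.
F: starts Saturday 21:00 at or after H ends Saturday 21:00 → clear.
G: starts Sunday 08:00 at or after H ends Saturday 21:00 → clear.
E: starts Sunday 10:30 at or after H ends Saturday 21:00 → clear.
H overlaps C, D.

No — it overlaps C, D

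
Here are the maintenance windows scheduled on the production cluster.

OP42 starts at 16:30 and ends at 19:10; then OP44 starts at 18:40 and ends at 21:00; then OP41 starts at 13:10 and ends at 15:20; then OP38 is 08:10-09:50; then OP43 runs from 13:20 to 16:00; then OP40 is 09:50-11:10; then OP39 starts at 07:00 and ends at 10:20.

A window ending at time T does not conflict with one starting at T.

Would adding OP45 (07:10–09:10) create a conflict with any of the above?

Yes — it overlaps OP38, OP39

OP39: starts 07:00 before OP45 ends 09:10, and ends 10:20 after OP45 starts 07:10 → overlap.
OP38: starts 08:10 before OP45 ends 09:10, and ends 09:50 after OP45 starts 07:10 → overlap.
OP40: starts 09:50 at or after OP45 ends 09:10 → clear.
OP41: starts 13:10 at or after OP45 ends 09:10 → clear.
OP43: starts 13:20 at or after OP45 ends 09:10 → clear.
OP42: starts 16:30 at or after OP45 ends 09:10 → clear.
OP44: starts 18:40 at or after OP45 ends 09:10 → clear.
OP45 overlaps OP38, OP39.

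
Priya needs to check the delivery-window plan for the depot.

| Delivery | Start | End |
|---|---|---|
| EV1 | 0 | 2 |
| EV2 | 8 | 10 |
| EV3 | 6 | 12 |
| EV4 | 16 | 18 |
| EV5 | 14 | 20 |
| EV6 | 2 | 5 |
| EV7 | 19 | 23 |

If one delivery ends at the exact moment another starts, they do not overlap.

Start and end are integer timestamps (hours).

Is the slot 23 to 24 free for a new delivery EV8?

Yes — the slot is free

EV1: ends 2 at or before EV8 starts 23 → clear.
EV6: ends 5 at or before EV8 starts 23 → clear.
EV3: ends 12 at or before EV8 starts 23 → clear.
EV2: ends 10 at or before EV8 starts 23 → clear.
EV5: ends 20 at or before EV8 starts 23 → clear.
EV4: ends 18 at or before EV8 starts 23 → clear.
EV7: ends 23 at or before EV8 starts 23 → clear.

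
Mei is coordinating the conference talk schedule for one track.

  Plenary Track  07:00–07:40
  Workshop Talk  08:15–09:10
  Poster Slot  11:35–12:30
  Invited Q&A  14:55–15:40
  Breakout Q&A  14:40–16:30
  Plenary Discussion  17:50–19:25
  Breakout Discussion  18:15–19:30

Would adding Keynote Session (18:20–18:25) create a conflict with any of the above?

Plenary Track: ends 07:40 at or before Keynote Session starts 18:20 → clear.
Workshop Talk: ends 09:10 at or before Keynote Session starts 18:20 → clear.
Poster Slot: ends 12:30 at or before Keynote Session starts 18:20 → clear.
Breakout Q&A: ends 16:30 at or before Keynote Session starts 18:20 → clear.
Invited Q&A: ends 15:40 at or before Keynote Session starts 18:20 → clear.
Plenary Discussion: starts 17:50 before Keynote Session ends 18:25, and ends 19:25 after Keynote Session starts 18:20 → overlap.
Breakout Discussion: starts 18:15 before Keynote Session ends 18:25, and ends 19:30 after Keynote Session starts 18:20 → overlap.
Keynote Session overlaps Plenary Discussion, Breakout Discussion.

Yes — it overlaps Breakout Discussion, Plenary Discussion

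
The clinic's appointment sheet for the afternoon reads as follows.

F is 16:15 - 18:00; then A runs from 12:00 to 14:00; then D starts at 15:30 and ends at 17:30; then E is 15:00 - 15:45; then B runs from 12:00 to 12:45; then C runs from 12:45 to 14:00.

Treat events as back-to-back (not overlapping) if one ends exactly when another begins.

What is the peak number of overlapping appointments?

2

Sweep the timeline, counting +1 at each start and −1 at each end (ends before starts at a tie):
12:00 start A → 1
12:00 start B → 2
12:45 end B → 1
12:45 start C → 2
14:00 end A → 1
14:00 end C → 0
15:00 start E → 1
15:30 start D → 2
15:45 end E → 1
16:15 start F → 2
17:30 end D → 1
18:00 end F → 0
Peak is 2, at 12:00 (A, B).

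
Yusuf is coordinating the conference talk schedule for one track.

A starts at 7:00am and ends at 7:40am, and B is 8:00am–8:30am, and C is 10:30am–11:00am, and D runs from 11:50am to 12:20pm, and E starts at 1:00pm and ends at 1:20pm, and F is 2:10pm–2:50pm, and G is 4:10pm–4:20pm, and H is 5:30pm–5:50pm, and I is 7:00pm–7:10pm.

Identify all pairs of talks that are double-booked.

no conflicts

Sorted by start: A, B, C, D, E, F, G, H, I.
B starts after A ends; A is clear from here.
C starts after B ends; B is clear from here.
D starts after C ends; C is clear from here.
E starts after D ends; D is clear from here.
F starts after E ends; E is clear from here.
G starts after F ends; F is clear from here.
H starts after G ends; G is clear from here.
I starts after H ends.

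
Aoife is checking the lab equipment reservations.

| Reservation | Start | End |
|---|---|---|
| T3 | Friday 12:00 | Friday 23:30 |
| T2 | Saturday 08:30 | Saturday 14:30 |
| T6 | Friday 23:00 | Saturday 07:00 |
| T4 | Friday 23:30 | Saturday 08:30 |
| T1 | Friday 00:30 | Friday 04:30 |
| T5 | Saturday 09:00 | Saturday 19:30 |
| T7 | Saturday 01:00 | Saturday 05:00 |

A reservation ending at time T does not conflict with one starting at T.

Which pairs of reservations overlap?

T2 & T5, T3 & T6, T4 & T6, T4 & T7, T6 & T7

Two intervals overlap when each starts before the other ends.
Sorted by start: T1, T3, T6, T4, T7, T2, T5.
T3 starts after T1 ends, so nothing later overlaps T1 either.
T6 starts before T3 ends → T3 and T6 overlap.
T4 starts exactly when T3 ends (back-to-back, no overlap), so nothing later overlaps T3 either.
T4 starts before T6 ends → T6 and T4 overlap.
T7 starts before T6 ends → T6 and T7 overlap.
T2 starts after T6 ends, so nothing later overlaps T6 either.
T7 starts before T4 ends → T4 and T7 overlap.
T2 starts exactly when T4 ends (back-to-back, no overlap), so nothing later overlaps T4 either.
T2 starts after T7 ends, so nothing later overlaps T7 either.
T5 starts before T2 ends → T2 and T5 overlap.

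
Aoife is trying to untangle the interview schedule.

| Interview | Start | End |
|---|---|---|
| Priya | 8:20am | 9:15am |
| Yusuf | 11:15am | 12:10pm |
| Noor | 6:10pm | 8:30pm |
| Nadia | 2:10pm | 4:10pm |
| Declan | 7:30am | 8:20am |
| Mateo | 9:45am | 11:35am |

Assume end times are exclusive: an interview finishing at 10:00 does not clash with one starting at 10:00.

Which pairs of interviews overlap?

Check each pair: they overlap iff neither finishes before the other starts.
Sorted by start: Declan, Priya, Mateo, Yusuf, Nadia, Noor.
Priya starts exactly when Declan ends (back-to-back, no overlap), so nothing later overlaps Declan either.
Mateo starts after Priya ends, so nothing later overlaps Priya either.
Yusuf starts before Mateo ends → Mateo and Yusuf overlap.
Nadia starts after Mateo ends, so nothing later overlaps Mateo either.
Nadia starts after Yusuf ends, so nothing later overlaps Yusuf either.
Noor starts after Nadia ends.

Mateo & Yusuf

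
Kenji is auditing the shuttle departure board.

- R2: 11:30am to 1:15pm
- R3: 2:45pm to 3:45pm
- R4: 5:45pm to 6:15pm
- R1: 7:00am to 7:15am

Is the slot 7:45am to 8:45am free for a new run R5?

R1: ends 7:15am at or before R5 starts 7:45am → clear.
R2: starts 11:30am at or after R5 ends 8:45am → clear.
R3: starts 2:45pm at or after R5 ends 8:45am → clear.
R4: starts 5:45pm at or after R5 ends 8:45am → clear.

Yes — the slot is free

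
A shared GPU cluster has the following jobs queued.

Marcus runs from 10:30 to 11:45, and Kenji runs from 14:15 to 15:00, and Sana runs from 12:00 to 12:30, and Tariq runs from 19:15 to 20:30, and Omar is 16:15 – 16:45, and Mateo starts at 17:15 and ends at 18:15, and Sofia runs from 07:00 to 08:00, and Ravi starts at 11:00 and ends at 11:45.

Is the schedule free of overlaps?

No

Two intervals overlap when each starts before the other ends.
Sorted by start: Sofia, Marcus, Ravi, Sana, Kenji, Omar, Mateo, Tariq.
Marcus starts after Sofia ends, so Sofia has no further overlaps.
Ravi starts before Marcus ends → Marcus and Ravi overlap.
That's a conflict, so the schedule is not conflict-free.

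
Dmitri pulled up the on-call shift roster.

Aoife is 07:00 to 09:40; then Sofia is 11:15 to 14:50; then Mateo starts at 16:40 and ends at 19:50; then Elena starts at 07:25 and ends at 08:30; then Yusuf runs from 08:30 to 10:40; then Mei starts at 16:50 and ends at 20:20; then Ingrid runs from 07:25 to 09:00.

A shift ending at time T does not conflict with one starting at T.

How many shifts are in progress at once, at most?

Sweep the timeline, counting +1 at each start and −1 at each end (ends before starts at a tie):
07:00 start Aoife → 1
07:25 start Elena → 2
07:25 start Ingrid → 3
08:30 end Elena → 2
08:30 start Yusuf → 3
09:00 end Ingrid → 2
09:40 end Aoife → 1
10:40 end Yusuf → 0
11:15 start Sofia → 1
14:50 end Sofia → 0
16:40 start Mateo → 1
16:50 start Mei → 2
19:50 end Mateo → 1
20:20 end Mei → 0
Peak is 3, at 07:25 (Aoife, Elena, Ingrid).

3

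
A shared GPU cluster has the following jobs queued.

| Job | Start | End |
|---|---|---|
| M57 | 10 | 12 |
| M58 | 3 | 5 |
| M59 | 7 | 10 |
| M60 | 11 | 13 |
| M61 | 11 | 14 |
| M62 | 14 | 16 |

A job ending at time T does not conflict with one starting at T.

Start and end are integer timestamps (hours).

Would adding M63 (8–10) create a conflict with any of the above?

M58: ends 5 at or before M63 starts 8 → clear.
M59: starts 7 before M63 ends 10, and ends 10 after M63 starts 8 → overlap.
M57: starts 10 at or after M63 ends 10 → clear.
M60: starts 11 at or after M63 ends 10 → clear.
M61: starts 11 at or after M63 ends 10 → clear.
M62: starts 14 at or after M63 ends 10 → clear.
M63 overlaps M59.

Yes — it overlaps M59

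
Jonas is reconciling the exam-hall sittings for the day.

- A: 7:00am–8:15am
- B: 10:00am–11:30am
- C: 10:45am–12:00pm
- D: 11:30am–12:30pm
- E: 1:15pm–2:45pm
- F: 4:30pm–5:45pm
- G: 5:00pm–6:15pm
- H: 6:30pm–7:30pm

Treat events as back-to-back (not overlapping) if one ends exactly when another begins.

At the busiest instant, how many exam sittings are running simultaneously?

Sweep the timeline, counting +1 at each start and −1 at each end (ends before starts at a tie):
7:00am start A → 1
8:15am end A → 0
10:00am start B → 1
10:45am start C → 2
11:30am end B → 1
11:30am start D → 2
12:00pm end C → 1
12:30pm end D → 0
1:15pm start E → 1
2:45pm end E → 0
4:30pm start F → 1
5:00pm start G → 2
5:45pm end F → 1
6:15pm end G → 0
6:30pm start H → 1
7:30pm end H → 0
Peak is 2, at 10:45am (B, C).

2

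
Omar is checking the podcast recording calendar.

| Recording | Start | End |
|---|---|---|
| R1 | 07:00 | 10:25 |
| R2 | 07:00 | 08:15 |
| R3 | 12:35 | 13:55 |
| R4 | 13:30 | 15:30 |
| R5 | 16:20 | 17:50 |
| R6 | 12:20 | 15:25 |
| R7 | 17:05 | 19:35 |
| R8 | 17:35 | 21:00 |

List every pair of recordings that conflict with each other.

R1 & R2, R3 & R4, R3 & R6, R4 & R6, R5 & R7, R5 & R8, R7 & R8

Sorted by start: R1, R2, R6, R3, R4, R5, R7, R8.
R2 starts before R1 ends → R1 and R2 overlap.
R6 starts after R1 ends, so nothing later overlaps R1 either.
R6 starts after R2 ends, so nothing later overlaps R2 either.
R3 starts before R6 ends → R6 and R3 overlap.
R4 starts before R6 ends → R6 and R4 overlap.
R5 starts after R6 ends, so nothing later overlaps R6 either.
R4 starts before R3 ends → R3 and R4 overlap.
R5 starts after R3 ends, so nothing later overlaps R3 either.
R5 starts after R4 ends, so nothing later overlaps R4 either.
R7 starts before R5 ends → R5 and R7 overlap.
R8 starts before R5 ends → R5 and R8 overlap.
R8 starts before R7 ends → R7 and R8 overlap.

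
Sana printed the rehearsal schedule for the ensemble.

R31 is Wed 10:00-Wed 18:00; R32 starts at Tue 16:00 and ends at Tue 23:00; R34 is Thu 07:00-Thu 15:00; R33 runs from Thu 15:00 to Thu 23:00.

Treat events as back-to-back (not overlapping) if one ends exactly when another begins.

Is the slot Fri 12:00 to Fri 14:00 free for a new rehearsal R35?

Yes — the slot is free

R32: ends Tue 23:00 at or before R35 starts Fri 12:00 → clear.
R31: ends Wed 18:00 at or before R35 starts Fri 12:00 → clear.
R34: ends Thu 15:00 at or before R35 starts Fri 12:00 → clear.
R33: ends Thu 23:00 at or before R35 starts Fri 12:00 → clear.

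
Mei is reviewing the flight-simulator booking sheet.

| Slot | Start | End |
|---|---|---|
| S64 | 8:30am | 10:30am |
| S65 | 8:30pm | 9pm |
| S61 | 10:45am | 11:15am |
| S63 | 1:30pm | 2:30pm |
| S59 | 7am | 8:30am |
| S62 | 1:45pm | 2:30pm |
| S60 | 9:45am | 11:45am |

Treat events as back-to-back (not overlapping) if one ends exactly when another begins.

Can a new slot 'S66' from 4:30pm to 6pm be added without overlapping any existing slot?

Yes — the slot is free

S59: ends 8:30am at or before S66 starts 4:30pm → clear.
S64: ends 10:30am at or before S66 starts 4:30pm → clear.
S60: ends 11:45am at or before S66 starts 4:30pm → clear.
S61: ends 11:15am at or before S66 starts 4:30pm → clear.
S63: ends 2:30pm at or before S66 starts 4:30pm → clear.
S62: ends 2:30pm at or before S66 starts 4:30pm → clear.
S65: starts 8:30pm at or after S66 ends 6pm → clear.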